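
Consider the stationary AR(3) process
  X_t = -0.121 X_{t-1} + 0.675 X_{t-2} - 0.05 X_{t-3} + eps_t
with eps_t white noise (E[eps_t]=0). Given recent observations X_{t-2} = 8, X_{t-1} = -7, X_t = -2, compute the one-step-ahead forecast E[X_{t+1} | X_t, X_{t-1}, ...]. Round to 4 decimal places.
E[X_{t+1} \mid \mathcal F_t] = -4.8830

For an AR(p) model X_t = c + sum_i phi_i X_{t-i} + eps_t, the
one-step-ahead conditional mean is
  E[X_{t+1} | X_t, ...] = c + sum_i phi_i X_{t+1-i}.
Substitute known values:
  E[X_{t+1} | ...] = (-0.121) * (-2) + (0.675) * (-7) + (-0.05) * (8)
                   = -4.8830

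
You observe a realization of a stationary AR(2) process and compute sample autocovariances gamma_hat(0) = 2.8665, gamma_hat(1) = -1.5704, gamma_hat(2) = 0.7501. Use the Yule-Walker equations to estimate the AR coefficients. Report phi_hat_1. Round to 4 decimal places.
\hat\phi_{1} = -0.5779

The Yule-Walker equations for an AR(p) process read, in matrix form,
  Gamma_p phi = r_p,   with   (Gamma_p)_{ij} = gamma(|i - j|),
                       (r_p)_i = gamma(i),   i,j = 1..p.
Substitute the sample gammas (Toeplitz matrix and right-hand side of size 2):
  Gamma_p = [[2.8665, -1.5704], [-1.5704, 2.8665]]
  r_p     = [-1.5704, 0.7501]
Written out:
  2.8665 phi_1 - 1.5704 phi_2 = -1.5704
  -1.5704 phi_1 + 2.8665 phi_2 = 0.7501
Solve by Cramer's rule:
  det = gamma(0)^2 - gamma(1)^2 = (2.8665)^2 - (-1.5704)^2 = 8.21682225 - 2.46615616 = 5.75066609
  phi_hat_1 = [gamma(1) gamma(0) - gamma(1) gamma(2)] / det = [(-1.5704)(2.8665) - (-1.5704)(0.7501)] / 5.75066609 = -3.32359456 / 5.75066609 = -0.5779
  phi_hat_2 = [gamma(0) gamma(2) - gamma(1)^2] / det = [(2.8665)(0.7501) - (-1.5704)^2] / 5.75066609 = -0.31599451 / 5.75066609 = -0.0549
So phi_hat = [-0.5779, -0.0549].
Therefore phi_hat_1 = -0.5779.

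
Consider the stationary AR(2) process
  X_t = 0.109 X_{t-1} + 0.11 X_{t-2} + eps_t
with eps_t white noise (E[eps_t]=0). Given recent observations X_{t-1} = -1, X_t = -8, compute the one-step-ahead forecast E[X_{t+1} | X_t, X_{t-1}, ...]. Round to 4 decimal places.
E[X_{t+1} \mid \mathcal F_t] = -0.9820

For an AR(p) model X_t = c + sum_i phi_i X_{t-i} + eps_t, the
one-step-ahead conditional mean is
  E[X_{t+1} | X_t, ...] = c + sum_i phi_i X_{t+1-i}.
Substitute known values:
  E[X_{t+1} | ...] = (0.109) * (-8) + (0.11) * (-1)
                   = -0.9820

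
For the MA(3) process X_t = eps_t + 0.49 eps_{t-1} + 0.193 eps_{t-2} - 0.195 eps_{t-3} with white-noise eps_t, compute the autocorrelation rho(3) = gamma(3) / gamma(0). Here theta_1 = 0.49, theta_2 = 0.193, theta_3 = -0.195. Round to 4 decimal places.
\rho(3) = -0.1482

For an MA(q) process with theta_0 = 1, the autocovariance is
  gamma(k) = sigma^2 * sum_{i=0..q-k} theta_i * theta_{i+k},
and rho(k) = gamma(k) / gamma(0). Sigma^2 cancels.
  numerator   = (1)*(-0.195) = -0.195.
  denominator = (1)^2 + (0.49)^2 + (0.193)^2 + (-0.195)^2 = 1.315374.
  rho(3) = -0.195 / 1.315374 = -0.1482.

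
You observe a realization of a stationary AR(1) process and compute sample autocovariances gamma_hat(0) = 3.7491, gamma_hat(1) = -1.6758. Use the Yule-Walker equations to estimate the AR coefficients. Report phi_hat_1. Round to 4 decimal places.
\hat\phi_{1} = -0.4470

The Yule-Walker equations for an AR(p) process read, in matrix form,
  Gamma_p phi = r_p,   with   (Gamma_p)_{ij} = gamma(|i - j|),
                       (r_p)_i = gamma(i),   i,j = 1..p.
Substitute the sample gammas (Toeplitz matrix and right-hand side of size 1):
  Gamma_p = [[3.7491]]
  r_p     = [-1.6758]
With p = 1 this is the single equation gamma(0) phi_1 = gamma(1):
  phi_hat_1 = gamma(1) / gamma(0) = -1.6758 / 3.7491 = -0.4470.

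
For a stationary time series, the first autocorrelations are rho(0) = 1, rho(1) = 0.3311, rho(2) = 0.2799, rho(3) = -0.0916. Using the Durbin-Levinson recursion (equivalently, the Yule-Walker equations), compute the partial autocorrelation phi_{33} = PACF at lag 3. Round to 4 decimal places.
\phi_{33} = -0.2680

The PACF at lag k is phi_{kk}, the last component of the solution
to the Yule-Walker system G_k phi = r_k where
  (G_k)_{ij} = rho(|i - j|), (r_k)_i = rho(i), i,j = 1..k.
Equivalently, Durbin-Levinson gives phi_{kk} iteratively:
  phi_{11} = rho(1)
  phi_{kk} = [rho(k) - sum_{j=1..k-1} phi_{k-1,j} rho(k-j)]
            / [1 - sum_{j=1..k-1} phi_{k-1,j} rho(j)],
  phi_{k,j} = phi_{k-1,j} - phi_{kk} phi_{k-1,k-j},  j = 1..k-1.
Step k = 1:
  phi_11 = rho(1) = 0.3311.
Step k = 2:
  phi_22 = [rho(2) - phi_11 rho(1)] / [1 - phi_11 rho(1)] = [0.2799 - (0.3311)(0.3311)] / [1 - (0.3311)(0.3311)]
         = 0.17027279 / 0.89037279 = 0.191238.
  Update: phi_21 = phi_11 - phi_22 phi_11 = 0.3311 - (0.191238)(0.3311) = 0.267781.
Step k = 3:
  phi_33 = [rho(3) - phi_21 rho(2) - phi_22 rho(1)] / [1 - phi_21 rho(1) - phi_22 rho(2)]
    numerator   = -0.0916 - (0.267781)(0.2799) - (0.191238)(0.3311) = -0.22987075
    denominator = 1 - (0.267781)(0.3311) - (0.191238)(0.2799) = 0.85781022
  phi_33 = -0.22987075 / 0.85781022 = -0.268.
Therefore phi_{33} = -0.2680.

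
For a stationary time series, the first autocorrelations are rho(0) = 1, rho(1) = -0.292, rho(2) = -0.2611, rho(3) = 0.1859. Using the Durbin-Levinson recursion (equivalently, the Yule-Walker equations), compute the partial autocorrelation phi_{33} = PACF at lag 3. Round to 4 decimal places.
\phi_{33} = -0.0380

The PACF at lag k is phi_{kk}, the last component of the solution
to the Yule-Walker system G_k phi = r_k where
  (G_k)_{ij} = rho(|i - j|), (r_k)_i = rho(i), i,j = 1..k.
Equivalently, Durbin-Levinson gives phi_{kk} iteratively:
  phi_{11} = rho(1)
  phi_{kk} = [rho(k) - sum_{j=1..k-1} phi_{k-1,j} rho(k-j)]
            / [1 - sum_{j=1..k-1} phi_{k-1,j} rho(j)],
  phi_{k,j} = phi_{k-1,j} - phi_{kk} phi_{k-1,k-j},  j = 1..k-1.
Step k = 1:
  phi_11 = rho(1) = -0.292.
Step k = 2:
  phi_22 = [rho(2) - phi_11 rho(1)] / [1 - phi_11 rho(1)] = [-0.2611 - (-0.292)(-0.292)] / [1 - (-0.292)(-0.292)]
         = -0.346364 / 0.914736 = -0.378649.
  Update: phi_21 = phi_11 - phi_22 phi_11 = -0.292 - (-0.378649)(-0.292) = -0.402566.
Step k = 3:
  phi_33 = [rho(3) - phi_21 rho(2) - phi_22 rho(1)] / [1 - phi_21 rho(1) - phi_22 rho(2)]
    numerator   = 0.1859 - (-0.402566)(-0.2611) - (-0.378649)(-0.292) = -0.02977541
    denominator = 1 - (-0.402566)(-0.292) - (-0.378649)(-0.2611) = 0.78358557
  phi_33 = -0.02977541 / 0.78358557 = -0.038.
Therefore phi_{33} = -0.0380.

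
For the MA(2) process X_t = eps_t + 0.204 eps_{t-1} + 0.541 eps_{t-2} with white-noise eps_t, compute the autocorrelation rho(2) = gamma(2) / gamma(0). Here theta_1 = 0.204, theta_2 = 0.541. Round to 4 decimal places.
\rho(2) = 0.4055

For an MA(q) process with theta_0 = 1, the autocovariance is
  gamma(k) = sigma^2 * sum_{i=0..q-k} theta_i * theta_{i+k},
and rho(k) = gamma(k) / gamma(0). Sigma^2 cancels.
  numerator   = (1)*(0.541) = 0.541.
  denominator = (1)^2 + (0.204)^2 + (0.541)^2 = 1.334297.
  rho(2) = 0.541 / 1.334297 = 0.4055.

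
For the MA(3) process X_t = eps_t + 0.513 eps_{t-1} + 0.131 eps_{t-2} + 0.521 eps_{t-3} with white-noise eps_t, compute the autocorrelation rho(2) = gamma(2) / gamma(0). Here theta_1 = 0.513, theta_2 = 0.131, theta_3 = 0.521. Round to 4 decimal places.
\rho(2) = 0.2567

For an MA(q) process with theta_0 = 1, the autocovariance is
  gamma(k) = sigma^2 * sum_{i=0..q-k} theta_i * theta_{i+k},
and rho(k) = gamma(k) / gamma(0). Sigma^2 cancels.
  numerator   = (1)*(0.131) + (0.513)*(0.521) = 0.398273.
  denominator = (1)^2 + (0.513)^2 + (0.131)^2 + (0.521)^2 = 1.551771.
  rho(2) = 0.398273 / 1.551771 = 0.2567.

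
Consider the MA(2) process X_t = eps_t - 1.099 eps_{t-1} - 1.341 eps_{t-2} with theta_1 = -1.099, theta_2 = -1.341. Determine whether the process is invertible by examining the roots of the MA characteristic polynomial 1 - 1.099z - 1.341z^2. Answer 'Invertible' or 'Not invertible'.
\text{Not invertible}

The MA(q) characteristic polynomial is P(z) = 1 - 1.099z - 1.341z^2.
Invertibility requires all roots to lie outside the unit circle, i.e. |z| > 1 for every root.
Set 1 + (-1.099) z + (-1.341) z^2 = 0, i.e. a z^2 + b z + c = 0 with a = -1.341, b = -1.099, c = 1.
Discriminant D = b^2 - 4ac = (-1.099)^2 - 4*(-1.341)*1 = 1.207801 - (-5.364) = 6.571801.
D >= 0, so the roots are real: z = (-b +/- sqrt(D)) / (2a) = (1.099 +/- 2.563552) / (-2.682).
  z_1 = (1.099 + 2.563552) / (-2.682) = -1.3656,   |z_1| = 1.3656.
  z_2 = (1.099 - 2.563552) / (-2.682) = 0.5461,   |z_2| = 0.5461.
Moduli of all roots: 1.3656, 0.5461.
All moduli strictly greater than 1? No.
Verdict: Not invertible.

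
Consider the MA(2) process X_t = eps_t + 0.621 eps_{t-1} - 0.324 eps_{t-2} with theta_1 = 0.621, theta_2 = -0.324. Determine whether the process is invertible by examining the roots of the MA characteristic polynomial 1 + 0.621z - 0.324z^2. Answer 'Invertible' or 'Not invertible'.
\text{Invertible}

The MA(q) characteristic polynomial is P(z) = 1 + 0.621z - 0.324z^2.
Invertibility requires all roots to lie outside the unit circle, i.e. |z| > 1 for every root.
Set 1 + (0.621) z + (-0.324) z^2 = 0, i.e. a z^2 + b z + c = 0 with a = -0.324, b = 0.621, c = 1.
Discriminant D = b^2 - 4ac = (0.621)^2 - 4*(-0.324)*1 = 0.385641 - (-1.296) = 1.681641.
D >= 0, so the roots are real: z = (-b +/- sqrt(D)) / (2a) = (-0.621 +/- 1.296781) / (-0.648).
  z_1 = (-0.621 + 1.296781) / (-0.648) = -1.0429,   |z_1| = 1.0429.
  z_2 = (-0.621 - 1.296781) / (-0.648) = 2.9595,   |z_2| = 2.9595.
Moduli of all roots: 1.0429, 2.9595.
All moduli strictly greater than 1? Yes.
Verdict: Invertible.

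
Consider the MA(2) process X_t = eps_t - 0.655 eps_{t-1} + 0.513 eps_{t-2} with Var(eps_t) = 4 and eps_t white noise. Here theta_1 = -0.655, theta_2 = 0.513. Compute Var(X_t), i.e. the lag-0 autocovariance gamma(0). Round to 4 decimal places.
\gamma(0) = 6.7688

For an MA(q) process X_t = eps_t + sum_i theta_i eps_{t-i} with
Var(eps_t) = sigma^2, the variance is
  gamma(0) = sigma^2 * (1 + sum_i theta_i^2).
  sum_i theta_i^2 = (-0.655)^2 + (0.513)^2 = 0.429025 + 0.263169 = 0.692194.
  gamma(0) = 4 * (1 + 0.692194) = 4 * 1.692194 = 6.768776, which rounds to 6.7688.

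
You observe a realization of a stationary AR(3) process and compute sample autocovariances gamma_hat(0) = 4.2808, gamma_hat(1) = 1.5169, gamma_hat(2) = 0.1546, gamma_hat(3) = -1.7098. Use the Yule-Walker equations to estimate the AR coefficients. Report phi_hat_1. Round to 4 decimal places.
\hat\phi_{1} = 0.3460

The Yule-Walker equations for an AR(p) process read, in matrix form,
  Gamma_p phi = r_p,   with   (Gamma_p)_{ij} = gamma(|i - j|),
                       (r_p)_i = gamma(i),   i,j = 1..p.
Substitute the sample gammas (Toeplitz matrix and right-hand side of size 3):
  Gamma_p = [[4.2808, 1.5169, 0.1546], [1.5169, 4.2808, 1.5169], [0.1546, 1.5169, 4.2808]]
  r_p     = [1.5169, 0.1546, -1.7098]
Written out (R1..R3):
  (R1) 4.2808 phi_1 + 1.5169 phi_2 + 0.1546 phi_3 = 1.5169
  (R2) 1.5169 phi_1 + 4.2808 phi_2 + 1.5169 phi_3 = 0.1546
  (R3) 0.1546 phi_1 + 1.5169 phi_2 + 4.2808 phi_3 = -1.7098
Gaussian elimination:
  R2 <- R2 - (1.5169/4.2808) R1 = R2 - (0.35435) R1:  3.743287 phi_2 + 1.462118 phi_3 = -0.382913
  R3 <- R3 - (0.1546/4.2808) R1 = R3 - (0.036115) R1:  1.462118 phi_2 + 4.275217 phi_3 = -1.764582
  R3 <- R3 - (1.462118/3.743287) R2 = R3 - (0.390597) R2:  3.704118 phi_3 = -1.615018
Back-substitution:
  phi_hat_3 = -1.615018 / 3.704118 = -0.436006
  phi_hat_2 = (-0.382913 - (1.462118)(-0.436006)) / 3.743287 = 0.06801
  phi_hat_1 = (1.5169 - (1.5169)(0.06801) - (0.1546)(-0.436006)) / 4.2808 = 0.345997
So phi_hat = [0.3460, 0.0680, -0.4360].
Therefore phi_hat_1 = 0.3460.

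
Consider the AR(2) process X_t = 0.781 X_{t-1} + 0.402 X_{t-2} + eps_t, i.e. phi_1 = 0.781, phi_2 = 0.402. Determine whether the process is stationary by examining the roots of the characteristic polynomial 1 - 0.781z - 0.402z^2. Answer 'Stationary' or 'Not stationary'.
\text{Not stationary}

The AR(p) characteristic polynomial is P(z) = 1 - 0.781z - 0.402z^2.
Stationarity requires all roots to lie outside the unit circle, i.e. |z| > 1 for every root.
Set 1 + (-0.781) z + (-0.402) z^2 = 0, i.e. a z^2 + b z + c = 0 with a = -0.402, b = -0.781, c = 1.
Discriminant D = b^2 - 4ac = (-0.781)^2 - 4*(-0.402)*1 = 0.609961 - (-1.608) = 2.217961.
D >= 0, so the roots are real: z = (-b +/- sqrt(D)) / (2a) = (0.781 +/- 1.489282) / (-0.804).
  z_1 = (0.781 + 1.489282) / (-0.804) = -2.8237,   |z_1| = 2.8237.
  z_2 = (0.781 - 1.489282) / (-0.804) = 0.8809,   |z_2| = 0.8809.
Moduli of all roots: 2.8237, 0.8809.
All moduli strictly greater than 1? No.
Verdict: Not stationary.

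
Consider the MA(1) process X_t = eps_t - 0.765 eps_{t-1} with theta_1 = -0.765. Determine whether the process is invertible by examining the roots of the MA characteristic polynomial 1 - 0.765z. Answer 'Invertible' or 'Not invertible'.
\text{Invertible}

The MA(q) characteristic polynomial is P(z) = 1 - 0.765z.
Invertibility requires all roots to lie outside the unit circle, i.e. |z| > 1 for every root.
This is linear in z: 1 + (-0.765) z = 0  =>  z = -1/(-0.765) = 1.30719,  |z| = 1.30719.
Moduli of all roots: 1.3072.
All moduli strictly greater than 1? Yes.
Verdict: Invertible.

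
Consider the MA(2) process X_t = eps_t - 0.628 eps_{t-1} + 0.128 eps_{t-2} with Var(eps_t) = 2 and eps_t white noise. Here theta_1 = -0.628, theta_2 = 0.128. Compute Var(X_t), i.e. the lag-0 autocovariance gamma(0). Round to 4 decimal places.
\gamma(0) = 2.8215

For an MA(q) process X_t = eps_t + sum_i theta_i eps_{t-i} with
Var(eps_t) = sigma^2, the variance is
  gamma(0) = sigma^2 * (1 + sum_i theta_i^2).
  sum_i theta_i^2 = (-0.628)^2 + (0.128)^2 = 0.394384 + 0.016384 = 0.410768.
  gamma(0) = 2 * (1 + 0.410768) = 2 * 1.410768 = 2.821536, which rounds to 2.8215.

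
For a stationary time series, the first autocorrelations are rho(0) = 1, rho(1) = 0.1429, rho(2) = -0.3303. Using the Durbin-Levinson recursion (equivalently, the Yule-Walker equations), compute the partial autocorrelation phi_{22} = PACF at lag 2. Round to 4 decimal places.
\phi_{22} = -0.3580

The PACF at lag k is phi_{kk}, the last component of the solution
to the Yule-Walker system G_k phi = r_k where
  (G_k)_{ij} = rho(|i - j|), (r_k)_i = rho(i), i,j = 1..k.
Equivalently, Durbin-Levinson gives phi_{kk} iteratively:
  phi_{11} = rho(1)
  phi_{kk} = [rho(k) - sum_{j=1..k-1} phi_{k-1,j} rho(k-j)]
            / [1 - sum_{j=1..k-1} phi_{k-1,j} rho(j)],
  phi_{k,j} = phi_{k-1,j} - phi_{kk} phi_{k-1,k-j},  j = 1..k-1.
Step k = 1:
  phi_11 = rho(1) = 0.1429.
Step k = 2:
  phi_22 = [rho(2) - phi_11 rho(1)] / [1 - phi_11 rho(1)] = [-0.3303 - (0.1429)(0.1429)] / [1 - (0.1429)(0.1429)]
         = -0.35072041 / 0.97957959 = -0.358.
Therefore phi_{22} = -0.3580.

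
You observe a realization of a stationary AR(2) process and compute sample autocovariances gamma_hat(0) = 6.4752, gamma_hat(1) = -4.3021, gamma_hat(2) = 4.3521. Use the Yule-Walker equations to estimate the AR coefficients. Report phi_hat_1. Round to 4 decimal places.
\hat\phi_{1} = -0.3900

The Yule-Walker equations for an AR(p) process read, in matrix form,
  Gamma_p phi = r_p,   with   (Gamma_p)_{ij} = gamma(|i - j|),
                       (r_p)_i = gamma(i),   i,j = 1..p.
Substitute the sample gammas (Toeplitz matrix and right-hand side of size 2):
  Gamma_p = [[6.4752, -4.3021], [-4.3021, 6.4752]]
  r_p     = [-4.3021, 4.3521]
Written out:
  6.4752 phi_1 - 4.3021 phi_2 = -4.3021
  -4.3021 phi_1 + 6.4752 phi_2 = 4.3521
Solve by Cramer's rule:
  det = gamma(0)^2 - gamma(1)^2 = (6.4752)^2 - (-4.3021)^2 = 41.92821504 - 18.50806441 = 23.42015063
  phi_hat_1 = [gamma(1) gamma(0) - gamma(1) gamma(2)] / det = [(-4.3021)(6.4752) - (-4.3021)(4.3521)] / 23.42015063 = -9.13378851 / 23.42015063 = -0.39
  phi_hat_2 = [gamma(0) gamma(2) - gamma(1)^2] / det = [(6.4752)(4.3521) - (-4.3021)^2] / 23.42015063 = 9.67265351 / 23.42015063 = 0.413
So phi_hat = [-0.3900, 0.4130].
Therefore phi_hat_1 = -0.3900.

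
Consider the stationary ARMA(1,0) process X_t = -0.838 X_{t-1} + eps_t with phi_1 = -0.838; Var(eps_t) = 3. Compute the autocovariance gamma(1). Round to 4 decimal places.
\gamma(1) = -8.4432

Multiply the model equation by X_{t-k} and take expectations. With theta_0 = psi_0 = 1 and psi_j the MA(infinity) weights, this gives
  gamma(k) - sum_i phi_i gamma(k-i) = c_k,
  c_k = sigma^2 * sum_{j=k..q} theta_j psi_{j-k}   (c_k = 0 for k > q),
using gamma(-m) = gamma(m).
Pure AR (q = 0): c_0 = sigma^2 = 3, c_k = 0 for k >= 1.
Equations for k = 0 and k = 1 (AR order 1):
  gamma(0) = phi_1 gamma(1) + c_0
  gamma(1) = phi_1 gamma(0) + c_1
Substituting the second into the first: gamma(0) (1 - phi_1^2) = c_0 + phi_1 c_1, so
  gamma(0) = c_0 / (1 - phi_1^2) = 3 / (1 - (-0.838)^2) = 3 / 0.297756 = 10.075364.
  gamma(1) = phi_1 gamma(0) = (-0.838)(10.075364) = -8.443155.
Therefore gamma(1) = -8.4432 (to 4 decimal places).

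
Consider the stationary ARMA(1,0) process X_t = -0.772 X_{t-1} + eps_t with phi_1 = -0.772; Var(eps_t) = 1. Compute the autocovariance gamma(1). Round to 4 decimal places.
\gamma(1) = -1.9108

Multiply the model equation by X_{t-k} and take expectations. With theta_0 = psi_0 = 1 and psi_j the MA(infinity) weights, this gives
  gamma(k) - sum_i phi_i gamma(k-i) = c_k,
  c_k = sigma^2 * sum_{j=k..q} theta_j psi_{j-k}   (c_k = 0 for k > q),
using gamma(-m) = gamma(m).
Pure AR (q = 0): c_0 = sigma^2 = 1, c_k = 0 for k >= 1.
Equations for k = 0 and k = 1 (AR order 1):
  gamma(0) = phi_1 gamma(1) + c_0
  gamma(1) = phi_1 gamma(0) + c_1
Substituting the second into the first: gamma(0) (1 - phi_1^2) = c_0 + phi_1 c_1, so
  gamma(0) = c_0 / (1 - phi_1^2) = 1 / (1 - (-0.772)^2) = 1 / 0.404016 = 2.475149.
  gamma(1) = phi_1 gamma(0) = (-0.772)(2.475149) = -1.910815.
Therefore gamma(1) = -1.9108 (to 4 decimal places).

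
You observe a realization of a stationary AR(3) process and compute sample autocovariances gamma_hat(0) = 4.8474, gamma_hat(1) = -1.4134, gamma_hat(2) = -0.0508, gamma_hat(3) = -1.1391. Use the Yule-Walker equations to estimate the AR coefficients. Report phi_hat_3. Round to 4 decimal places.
\hat\phi_{3} = -0.2970

The Yule-Walker equations for an AR(p) process read, in matrix form,
  Gamma_p phi = r_p,   with   (Gamma_p)_{ij} = gamma(|i - j|),
                       (r_p)_i = gamma(i),   i,j = 1..p.
Substitute the sample gammas (Toeplitz matrix and right-hand side of size 3):
  Gamma_p = [[4.8474, -1.4134, -0.0508], [-1.4134, 4.8474, -1.4134], [-0.0508, -1.4134, 4.8474]]
  r_p     = [-1.4134, -0.0508, -1.1391]
Written out (R1..R3):
  (R1) 4.8474 phi_1 - 1.4134 phi_2 - 0.0508 phi_3 = -1.4134
  (R2) -1.4134 phi_1 + 4.8474 phi_2 - 1.4134 phi_3 = -0.0508
  (R3) -0.0508 phi_1 - 1.4134 phi_2 + 4.8474 phi_3 = -1.1391
Gaussian elimination:
  R2 <- R2 - (-1.4134/4.8474) R1 = R2 - (-0.291579) R1:  4.435282 phi_2 - 1.428212 phi_3 = -0.462918
  R3 <- R3 - (-0.0508/4.8474) R1 = R3 - (-0.01048) R1:  -1.428212 phi_2 + 4.846868 phi_3 = -1.153912
  R3 <- R3 - (-1.428212/4.435282) R2 = R3 - (-0.322012) R2:  4.386967 phi_3 = -1.302977
Back-substitution:
  phi_hat_3 = -1.302977 / 4.386967 = -0.297011
  phi_hat_2 = (-0.462918 - (-1.428212)(-0.297011)) / 4.435282 = -0.200013
  phi_hat_1 = (-1.4134 - (-1.4134)(-0.200013) - (-0.0508)(-0.297011)) / 4.8474 = -0.353011
So phi_hat = [-0.3530, -0.2000, -0.2970].
Therefore phi_hat_3 = -0.2970.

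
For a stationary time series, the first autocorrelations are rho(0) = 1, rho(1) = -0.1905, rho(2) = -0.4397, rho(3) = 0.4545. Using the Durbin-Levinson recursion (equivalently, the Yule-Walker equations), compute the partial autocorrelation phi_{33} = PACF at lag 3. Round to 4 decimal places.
\phi_{33} = 0.3229

The PACF at lag k is phi_{kk}, the last component of the solution
to the Yule-Walker system G_k phi = r_k where
  (G_k)_{ij} = rho(|i - j|), (r_k)_i = rho(i), i,j = 1..k.
Equivalently, Durbin-Levinson gives phi_{kk} iteratively:
  phi_{11} = rho(1)
  phi_{kk} = [rho(k) - sum_{j=1..k-1} phi_{k-1,j} rho(k-j)]
            / [1 - sum_{j=1..k-1} phi_{k-1,j} rho(j)],
  phi_{k,j} = phi_{k-1,j} - phi_{kk} phi_{k-1,k-j},  j = 1..k-1.
Step k = 1:
  phi_11 = rho(1) = -0.1905.
Step k = 2:
  phi_22 = [rho(2) - phi_11 rho(1)] / [1 - phi_11 rho(1)] = [-0.4397 - (-0.1905)(-0.1905)] / [1 - (-0.1905)(-0.1905)]
         = -0.47599025 / 0.96370975 = -0.493915.
  Update: phi_21 = phi_11 - phi_22 phi_11 = -0.1905 - (-0.493915)(-0.1905) = -0.284591.
Step k = 3:
  phi_33 = [rho(3) - phi_21 rho(2) - phi_22 rho(1)] / [1 - phi_21 rho(1) - phi_22 rho(2)]
    numerator   = 0.4545 - (-0.284591)(-0.4397) - (-0.493915)(-0.1905) = 0.23527474
    denominator = 1 - (-0.284591)(-0.1905) - (-0.493915)(-0.4397) = 0.72861125
  phi_33 = 0.23527474 / 0.72861125 = 0.3229.
Therefore phi_{33} = 0.3229.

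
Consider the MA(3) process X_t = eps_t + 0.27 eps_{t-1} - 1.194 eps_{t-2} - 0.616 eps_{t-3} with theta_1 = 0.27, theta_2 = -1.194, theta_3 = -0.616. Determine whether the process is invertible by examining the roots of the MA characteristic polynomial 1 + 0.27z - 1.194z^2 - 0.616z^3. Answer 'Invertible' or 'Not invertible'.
\text{Not invertible}

The MA(q) characteristic polynomial is P(z) = 1 + 0.27z - 1.194z^2 - 0.616z^3.
Invertibility requires all roots to lie outside the unit circle, i.e. |z| > 1 for every root.
Degree 3: look for a simple real root z0 first, then factor out (1 - z/z0) and solve the remaining quadratic.
Testing z0 = -1.25: P(-1.25) = 1 + (0.27)(-1.25) + (-1.194)(-1.25)^2 + (-0.616)(-1.25)^3
  = 1 + (-0.3375) + (-1.865625) + (1.203125) = 0.  So z_0 = -1.25 is a root, |z_0| = 1.25.
Divide out the factor (1 + 0.8 z) = (1 - z/z0) (since 1/z0 = -0.8):
  P(z) = (1 + 0.8 z)(1 + (-0.53) z + (-0.77) z^2)
  [check: z-coef -0.53 - (-0.8) = 0.27; z^2-coef -0.77 - (-0.8)(-0.53) = -1.194; z^3-coef -(-0.8)(-0.77) = -0.616.]
Remaining roots from the quadratic factor 1 + (-0.53) z + (-0.77) z^2:
  Set 1 + (-0.53) z + (-0.77) z^2 = 0, i.e. a z^2 + b z + c = 0 with a = -0.77, b = -0.53, c = 1.
  Discriminant D = b^2 - 4ac = (-0.53)^2 - 4*(-0.77)*1 = 0.2809 - (-3.08) = 3.3609.
  D >= 0, so the roots are real: z = (-b +/- sqrt(D)) / (2a) = (0.53 +/- 1.833276) / (-1.54).
    z_1 = (0.53 + 1.833276) / (-1.54) = -1.5346,   |z_1| = 1.5346.
    z_2 = (0.53 - 1.833276) / (-1.54) = 0.8463,   |z_2| = 0.8463.
Moduli of all roots: 1.2500, 1.5346, 0.8463.
All moduli strictly greater than 1? No.
Verdict: Not invertible.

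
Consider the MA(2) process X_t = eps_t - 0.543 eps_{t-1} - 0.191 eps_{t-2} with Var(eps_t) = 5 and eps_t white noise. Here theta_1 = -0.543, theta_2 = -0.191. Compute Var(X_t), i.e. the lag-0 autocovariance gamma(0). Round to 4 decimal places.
\gamma(0) = 6.6567

For an MA(q) process X_t = eps_t + sum_i theta_i eps_{t-i} with
Var(eps_t) = sigma^2, the variance is
  gamma(0) = sigma^2 * (1 + sum_i theta_i^2).
  sum_i theta_i^2 = (-0.543)^2 + (-0.191)^2 = 0.294849 + 0.036481 = 0.33133.
  gamma(0) = 5 * (1 + 0.33133) = 5 * 1.33133 = 6.65665, which rounds to 6.6567.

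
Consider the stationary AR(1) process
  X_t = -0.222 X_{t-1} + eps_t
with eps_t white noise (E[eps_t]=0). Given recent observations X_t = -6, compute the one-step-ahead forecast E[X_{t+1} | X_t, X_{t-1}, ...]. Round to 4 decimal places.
E[X_{t+1} \mid \mathcal F_t] = 1.3320

For an AR(p) model X_t = c + sum_i phi_i X_{t-i} + eps_t, the
one-step-ahead conditional mean is
  E[X_{t+1} | X_t, ...] = c + sum_i phi_i X_{t+1-i}.
Substitute known values:
  E[X_{t+1} | ...] = (-0.222) * (-6)
                   = 1.3320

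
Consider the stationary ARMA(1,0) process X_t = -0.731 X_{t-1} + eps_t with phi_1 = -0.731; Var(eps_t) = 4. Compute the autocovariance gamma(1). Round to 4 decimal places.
\gamma(1) = -6.2795

Multiply the model equation by X_{t-k} and take expectations. With theta_0 = psi_0 = 1 and psi_j the MA(infinity) weights, this gives
  gamma(k) - sum_i phi_i gamma(k-i) = c_k,
  c_k = sigma^2 * sum_{j=k..q} theta_j psi_{j-k}   (c_k = 0 for k > q),
using gamma(-m) = gamma(m).
Pure AR (q = 0): c_0 = sigma^2 = 4, c_k = 0 for k >= 1.
Equations for k = 0 and k = 1 (AR order 1):
  gamma(0) = phi_1 gamma(1) + c_0
  gamma(1) = phi_1 gamma(0) + c_1
Substituting the second into the first: gamma(0) (1 - phi_1^2) = c_0 + phi_1 c_1, so
  gamma(0) = c_0 / (1 - phi_1^2) = 4 / (1 - (-0.731)^2) = 4 / 0.465639 = 8.590346.
  gamma(1) = phi_1 gamma(0) = (-0.731)(8.590346) = -6.279543.
Therefore gamma(1) = -6.2795 (to 4 decimal places).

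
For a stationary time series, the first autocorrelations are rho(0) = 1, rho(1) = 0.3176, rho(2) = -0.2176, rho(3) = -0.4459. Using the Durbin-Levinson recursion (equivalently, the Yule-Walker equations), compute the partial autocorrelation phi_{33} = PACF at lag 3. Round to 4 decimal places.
\phi_{33} = -0.3050

The PACF at lag k is phi_{kk}, the last component of the solution
to the Yule-Walker system G_k phi = r_k where
  (G_k)_{ij} = rho(|i - j|), (r_k)_i = rho(i), i,j = 1..k.
Equivalently, Durbin-Levinson gives phi_{kk} iteratively:
  phi_{11} = rho(1)
  phi_{kk} = [rho(k) - sum_{j=1..k-1} phi_{k-1,j} rho(k-j)]
            / [1 - sum_{j=1..k-1} phi_{k-1,j} rho(j)],
  phi_{k,j} = phi_{k-1,j} - phi_{kk} phi_{k-1,k-j},  j = 1..k-1.
Step k = 1:
  phi_11 = rho(1) = 0.3176.
Step k = 2:
  phi_22 = [rho(2) - phi_11 rho(1)] / [1 - phi_11 rho(1)] = [-0.2176 - (0.3176)(0.3176)] / [1 - (0.3176)(0.3176)]
         = -0.31846976 / 0.89913024 = -0.354198.
  Update: phi_21 = phi_11 - phi_22 phi_11 = 0.3176 - (-0.354198)(0.3176) = 0.430093.
Step k = 3:
  phi_33 = [rho(3) - phi_21 rho(2) - phi_22 rho(1)] / [1 - phi_21 rho(1) - phi_22 rho(2)]
    numerator   = -0.4459 - (0.430093)(-0.2176) - (-0.354198)(0.3176) = -0.23981858
    denominator = 1 - (0.430093)(0.3176) - (-0.354198)(-0.2176) = 0.78632902
  phi_33 = -0.23981858 / 0.78632902 = -0.305.
Therefore phi_{33} = -0.3050.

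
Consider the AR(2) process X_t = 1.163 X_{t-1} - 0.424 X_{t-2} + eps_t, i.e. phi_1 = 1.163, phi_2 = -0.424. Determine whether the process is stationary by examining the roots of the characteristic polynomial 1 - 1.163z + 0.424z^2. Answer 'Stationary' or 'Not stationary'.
\text{Stationary}

The AR(p) characteristic polynomial is P(z) = 1 - 1.163z + 0.424z^2.
Stationarity requires all roots to lie outside the unit circle, i.e. |z| > 1 for every root.
Set 1 + (-1.163) z + (0.424) z^2 = 0, i.e. a z^2 + b z + c = 0 with a = 0.424, b = -1.163, c = 1.
Discriminant D = b^2 - 4ac = (-1.163)^2 - 4*(0.424)*1 = 1.352569 - (1.696) = -0.343431.
D < 0, so the roots are the complex-conjugate pair z = (-b +/- i sqrt(-D)) / (2a) = 1.3715 +/- 0.6911i.
For a conjugate pair |z|^2 = z * conj(z) = (product of roots) = c/a = 1/(0.424) = 2.358491, so |z| = sqrt(2.358491) = 1.5357 for both roots.
Moduli of all roots: 1.5357, 1.5357.
All moduli strictly greater than 1? Yes.
Verdict: Stationary.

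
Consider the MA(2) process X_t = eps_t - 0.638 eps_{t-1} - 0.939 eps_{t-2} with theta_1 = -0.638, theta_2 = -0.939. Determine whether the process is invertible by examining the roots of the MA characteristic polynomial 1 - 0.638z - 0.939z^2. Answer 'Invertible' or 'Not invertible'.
\text{Not invertible}

The MA(q) characteristic polynomial is P(z) = 1 - 0.638z - 0.939z^2.
Invertibility requires all roots to lie outside the unit circle, i.e. |z| > 1 for every root.
Set 1 + (-0.638) z + (-0.939) z^2 = 0, i.e. a z^2 + b z + c = 0 with a = -0.939, b = -0.638, c = 1.
Discriminant D = b^2 - 4ac = (-0.638)^2 - 4*(-0.939)*1 = 0.407044 - (-3.756) = 4.163044.
D >= 0, so the roots are real: z = (-b +/- sqrt(D)) / (2a) = (0.638 +/- 2.040354) / (-1.878).
  z_1 = (0.638 + 2.040354) / (-1.878) = -1.4262,   |z_1| = 1.4262.
  z_2 = (0.638 - 2.040354) / (-1.878) = 0.7467,   |z_2| = 0.7467.
Moduli of all roots: 1.4262, 0.7467.
All moduli strictly greater than 1? No.
Verdict: Not invertible.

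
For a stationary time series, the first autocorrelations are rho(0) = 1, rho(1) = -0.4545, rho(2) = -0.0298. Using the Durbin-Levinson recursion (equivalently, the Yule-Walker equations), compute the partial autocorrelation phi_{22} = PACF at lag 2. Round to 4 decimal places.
\phi_{22} = -0.2979

The PACF at lag k is phi_{kk}, the last component of the solution
to the Yule-Walker system G_k phi = r_k where
  (G_k)_{ij} = rho(|i - j|), (r_k)_i = rho(i), i,j = 1..k.
Equivalently, Durbin-Levinson gives phi_{kk} iteratively:
  phi_{11} = rho(1)
  phi_{kk} = [rho(k) - sum_{j=1..k-1} phi_{k-1,j} rho(k-j)]
            / [1 - sum_{j=1..k-1} phi_{k-1,j} rho(j)],
  phi_{k,j} = phi_{k-1,j} - phi_{kk} phi_{k-1,k-j},  j = 1..k-1.
Step k = 1:
  phi_11 = rho(1) = -0.4545.
Step k = 2:
  phi_22 = [rho(2) - phi_11 rho(1)] / [1 - phi_11 rho(1)] = [-0.0298 - (-0.4545)(-0.4545)] / [1 - (-0.4545)(-0.4545)]
         = -0.23637025 / 0.79342975 = -0.2979.
Therefore phi_{22} = -0.2979.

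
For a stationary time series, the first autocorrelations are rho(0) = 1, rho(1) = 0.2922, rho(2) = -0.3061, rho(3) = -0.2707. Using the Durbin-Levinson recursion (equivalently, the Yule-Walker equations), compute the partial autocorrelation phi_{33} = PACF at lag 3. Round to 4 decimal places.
\phi_{33} = -0.0240

The PACF at lag k is phi_{kk}, the last component of the solution
to the Yule-Walker system G_k phi = r_k where
  (G_k)_{ij} = rho(|i - j|), (r_k)_i = rho(i), i,j = 1..k.
Equivalently, Durbin-Levinson gives phi_{kk} iteratively:
  phi_{11} = rho(1)
  phi_{kk} = [rho(k) - sum_{j=1..k-1} phi_{k-1,j} rho(k-j)]
            / [1 - sum_{j=1..k-1} phi_{k-1,j} rho(j)],
  phi_{k,j} = phi_{k-1,j} - phi_{kk} phi_{k-1,k-j},  j = 1..k-1.
Step k = 1:
  phi_11 = rho(1) = 0.2922.
Step k = 2:
  phi_22 = [rho(2) - phi_11 rho(1)] / [1 - phi_11 rho(1)] = [-0.3061 - (0.2922)(0.2922)] / [1 - (0.2922)(0.2922)]
         = -0.39148084 / 0.91461916 = -0.428026.
  Update: phi_21 = phi_11 - phi_22 phi_11 = 0.2922 - (-0.428026)(0.2922) = 0.417269.
Step k = 3:
  phi_33 = [rho(3) - phi_21 rho(2) - phi_22 rho(1)] / [1 - phi_21 rho(1) - phi_22 rho(2)]
    numerator   = -0.2707 - (0.417269)(-0.3061) - (-0.428026)(0.2922) = -0.01790468
    denominator = 1 - (0.417269)(0.2922) - (-0.428026)(-0.3061) = 0.74705516
  phi_33 = -0.01790468 / 0.74705516 = -0.024.
Therefore phi_{33} = -0.0240.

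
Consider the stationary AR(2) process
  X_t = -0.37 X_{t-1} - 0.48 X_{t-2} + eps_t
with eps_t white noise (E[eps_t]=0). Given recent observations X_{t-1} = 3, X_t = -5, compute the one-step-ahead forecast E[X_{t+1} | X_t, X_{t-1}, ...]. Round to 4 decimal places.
E[X_{t+1} \mid \mathcal F_t] = 0.4100

For an AR(p) model X_t = c + sum_i phi_i X_{t-i} + eps_t, the
one-step-ahead conditional mean is
  E[X_{t+1} | X_t, ...] = c + sum_i phi_i X_{t+1-i}.
Substitute known values:
  E[X_{t+1} | ...] = (-0.37) * (-5) + (-0.48) * (3)
                   = 0.4100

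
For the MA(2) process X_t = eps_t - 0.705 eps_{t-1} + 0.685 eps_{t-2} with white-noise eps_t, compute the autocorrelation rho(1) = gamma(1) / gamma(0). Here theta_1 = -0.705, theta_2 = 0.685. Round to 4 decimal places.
\rho(1) = -0.6042

For an MA(q) process with theta_0 = 1, the autocovariance is
  gamma(k) = sigma^2 * sum_{i=0..q-k} theta_i * theta_{i+k},
and rho(k) = gamma(k) / gamma(0). Sigma^2 cancels.
  numerator   = (1)*(-0.705) + (-0.705)*(0.685) = -1.187925.
  denominator = (1)^2 + (-0.705)^2 + (0.685)^2 = 1.96625.
  rho(1) = -1.187925 / 1.96625 = -0.6042.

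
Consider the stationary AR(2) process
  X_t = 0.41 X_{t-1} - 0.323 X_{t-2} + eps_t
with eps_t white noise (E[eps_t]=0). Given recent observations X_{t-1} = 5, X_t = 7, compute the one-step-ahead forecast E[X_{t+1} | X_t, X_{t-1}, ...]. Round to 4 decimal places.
E[X_{t+1} \mid \mathcal F_t] = 1.2550

For an AR(p) model X_t = c + sum_i phi_i X_{t-i} + eps_t, the
one-step-ahead conditional mean is
  E[X_{t+1} | X_t, ...] = c + sum_i phi_i X_{t+1-i}.
Substitute known values:
  E[X_{t+1} | ...] = (0.41) * (7) + (-0.323) * (5)
                   = 1.2550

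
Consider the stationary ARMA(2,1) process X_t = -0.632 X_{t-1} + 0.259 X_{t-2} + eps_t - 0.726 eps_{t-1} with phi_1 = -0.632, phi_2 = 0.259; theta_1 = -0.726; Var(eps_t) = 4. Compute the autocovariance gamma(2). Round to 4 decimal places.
\gamma(2) = 37.1943

Multiply the model equation by X_{t-k} and take expectations. With theta_0 = psi_0 = 1 and psi_j the MA(infinity) weights, this gives
  gamma(k) - sum_i phi_i gamma(k-i) = c_k,
  c_k = sigma^2 * sum_{j=k..q} theta_j psi_{j-k}   (c_k = 0 for k > q),
using gamma(-m) = gamma(m).
psi-weights needed (psi_j = theta_j + sum_i phi_i psi_{j-i}):
  psi_1 = theta_1 + phi_1 = -0.726 + (-0.632) = -1.358
Right-hand sides:
  c_0 = sigma^2 (1 + theta_1 psi_1) = 4 * (1 + (-0.726)(-1.358)) = 4 * 1.985908 = 7.943632
  c_1 = sigma^2 theta_1 = 4 * (-0.726) = -2.904
  c_2 = 0
Equations for k = 0, 1, 2 (AR order 2, c_2 = 0):
  (E0) gamma(0) = phi_1 gamma(1) + phi_2 gamma(2) + c_0
  (E1) gamma(1) = phi_1 gamma(0) + phi_2 gamma(1) + c_1
  (E2) gamma(2) = phi_1 gamma(1) + phi_2 gamma(0)
From (E1): gamma(1) = A gamma(0) + B with
  A = phi_1 / (1 - phi_2) = -0.632 / 0.741 = -0.852901,   B = c_1 / (1 - phi_2) = -2.904 / 0.741 = -3.919028.
Insert (E2) into (E0): gamma(0) (1 - phi_2^2) = phi_1 (1 + phi_2) gamma(1) + c_0.
  phi_1 (1 + phi_2) = (-0.632)(1.259) = -0.795688,   1 - phi_2^2 = 0.932919.
Replace gamma(1) by A gamma(0) + B and collect gamma(0):
  gamma(0) [0.932919 - (-0.795688)(-0.852901)] = (-0.795688)(-3.919028) + 7.943632
  gamma(0) * 0.254276 = 11.061956
  gamma(0) = 11.061956 / 0.254276 = 43.503817.
  gamma(1) = A gamma(0) + B = (-0.852901)(43.503817) + (-3.919028) = -41.023498.
  gamma(2) = phi_1 gamma(1) + phi_2 gamma(0) = (-0.632)(-41.023498) + (0.259)(43.503817) = 37.19434.
Therefore gamma(2) = 37.1943 (to 4 decimal places).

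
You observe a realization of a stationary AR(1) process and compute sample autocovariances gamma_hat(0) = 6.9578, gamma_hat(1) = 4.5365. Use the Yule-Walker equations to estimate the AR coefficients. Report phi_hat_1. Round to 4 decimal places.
\hat\phi_{1} = 0.6520

The Yule-Walker equations for an AR(p) process read, in matrix form,
  Gamma_p phi = r_p,   with   (Gamma_p)_{ij} = gamma(|i - j|),
                       (r_p)_i = gamma(i),   i,j = 1..p.
Substitute the sample gammas (Toeplitz matrix and right-hand side of size 1):
  Gamma_p = [[6.9578]]
  r_p     = [4.5365]
With p = 1 this is the single equation gamma(0) phi_1 = gamma(1):
  phi_hat_1 = gamma(1) / gamma(0) = 4.5365 / 6.9578 = 0.6520.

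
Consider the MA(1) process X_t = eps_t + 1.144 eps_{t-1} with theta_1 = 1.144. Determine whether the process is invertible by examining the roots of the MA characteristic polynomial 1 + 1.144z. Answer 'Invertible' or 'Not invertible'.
\text{Not invertible}

The MA(q) characteristic polynomial is P(z) = 1 + 1.144z.
Invertibility requires all roots to lie outside the unit circle, i.e. |z| > 1 for every root.
This is linear in z: 1 + (1.144) z = 0  =>  z = -1/(1.144) = -0.874126,  |z| = 0.874126.
Moduli of all roots: 0.8741.
All moduli strictly greater than 1? No.
Verdict: Not invertible.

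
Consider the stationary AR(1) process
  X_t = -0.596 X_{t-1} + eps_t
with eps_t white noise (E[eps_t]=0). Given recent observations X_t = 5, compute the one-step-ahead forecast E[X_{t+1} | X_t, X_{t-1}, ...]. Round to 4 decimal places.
E[X_{t+1} \mid \mathcal F_t] = -2.9800

For an AR(p) model X_t = c + sum_i phi_i X_{t-i} + eps_t, the
one-step-ahead conditional mean is
  E[X_{t+1} | X_t, ...] = c + sum_i phi_i X_{t+1-i}.
Substitute known values:
  E[X_{t+1} | ...] = (-0.596) * (5)
                   = -2.9800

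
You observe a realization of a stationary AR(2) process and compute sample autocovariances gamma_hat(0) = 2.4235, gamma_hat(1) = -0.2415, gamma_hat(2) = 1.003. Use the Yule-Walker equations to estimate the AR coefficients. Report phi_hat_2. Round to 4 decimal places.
\hat\phi_{2} = 0.4080

The Yule-Walker equations for an AR(p) process read, in matrix form,
  Gamma_p phi = r_p,   with   (Gamma_p)_{ij} = gamma(|i - j|),
                       (r_p)_i = gamma(i),   i,j = 1..p.
Substitute the sample gammas (Toeplitz matrix and right-hand side of size 2):
  Gamma_p = [[2.4235, -0.2415], [-0.2415, 2.4235]]
  r_p     = [-0.2415, 1.003]
Written out:
  2.4235 phi_1 - 0.2415 phi_2 = -0.2415
  -0.2415 phi_1 + 2.4235 phi_2 = 1.003
Solve by Cramer's rule:
  det = gamma(0)^2 - gamma(1)^2 = (2.4235)^2 - (-0.2415)^2 = 5.87335225 - 0.05832225 = 5.81503
  phi_hat_1 = [gamma(1) gamma(0) - gamma(1) gamma(2)] / det = [(-0.2415)(2.4235) - (-0.2415)(1.003)] / 5.81503 = -0.34305075 / 5.81503 = -0.059
  phi_hat_2 = [gamma(0) gamma(2) - gamma(1)^2] / det = [(2.4235)(1.003) - (-0.2415)^2] / 5.81503 = 2.37244825 / 5.81503 = 0.408
So phi_hat = [-0.0590, 0.4080].
Therefore phi_hat_2 = 0.4080.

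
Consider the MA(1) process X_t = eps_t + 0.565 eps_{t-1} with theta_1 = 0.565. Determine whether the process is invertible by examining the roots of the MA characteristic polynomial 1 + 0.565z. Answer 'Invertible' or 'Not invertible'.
\text{Invertible}

The MA(q) characteristic polynomial is P(z) = 1 + 0.565z.
Invertibility requires all roots to lie outside the unit circle, i.e. |z| > 1 for every root.
This is linear in z: 1 + (0.565) z = 0  =>  z = -1/(0.565) = -1.769912,  |z| = 1.769912.
Moduli of all roots: 1.7699.
All moduli strictly greater than 1? Yes.
Verdict: Invertible.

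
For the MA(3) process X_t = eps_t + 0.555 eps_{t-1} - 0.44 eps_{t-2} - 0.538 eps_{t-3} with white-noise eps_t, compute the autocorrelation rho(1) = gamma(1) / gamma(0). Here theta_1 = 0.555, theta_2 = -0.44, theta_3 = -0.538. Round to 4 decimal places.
\rho(1) = 0.3057

For an MA(q) process with theta_0 = 1, the autocovariance is
  gamma(k) = sigma^2 * sum_{i=0..q-k} theta_i * theta_{i+k},
and rho(k) = gamma(k) / gamma(0). Sigma^2 cancels.
  numerator   = (1)*(0.555) + (0.555)*(-0.44) + (-0.44)*(-0.538) = 0.54752.
  denominator = (1)^2 + (0.555)^2 + (-0.44)^2 + (-0.538)^2 = 1.791069.
  rho(1) = 0.54752 / 1.791069 = 0.3057.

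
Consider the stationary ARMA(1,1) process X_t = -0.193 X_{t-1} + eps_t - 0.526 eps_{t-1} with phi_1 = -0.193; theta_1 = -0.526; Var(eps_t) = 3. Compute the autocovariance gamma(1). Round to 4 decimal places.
\gamma(1) = -2.4679

Multiply the model equation by X_{t-k} and take expectations. With theta_0 = psi_0 = 1 and psi_j the MA(infinity) weights, this gives
  gamma(k) - sum_i phi_i gamma(k-i) = c_k,
  c_k = sigma^2 * sum_{j=k..q} theta_j psi_{j-k}   (c_k = 0 for k > q),
using gamma(-m) = gamma(m).
psi-weights needed (psi_j = theta_j + sum_i phi_i psi_{j-i}):
  psi_1 = theta_1 + phi_1 = -0.526 + (-0.193) = -0.719
Right-hand sides:
  c_0 = sigma^2 (1 + theta_1 psi_1) = 3 * (1 + (-0.526)(-0.719)) = 3 * 1.378194 = 4.134582
  c_1 = sigma^2 theta_1 = 3 * (-0.526) = -1.578
  c_2 = 0
Equations for k = 0 and k = 1 (AR order 1):
  gamma(0) = phi_1 gamma(1) + c_0
  gamma(1) = phi_1 gamma(0) + c_1
Substituting the second into the first: gamma(0) (1 - phi_1^2) = c_0 + phi_1 c_1, so
  gamma(0) = (c_0 + phi_1 c_1) / (1 - phi_1^2) = (4.134582 + (-0.193)(-1.578)) / (1 - (-0.193)^2) = 4.439136 / 0.962751 = 4.610887.
  gamma(1) = phi_1 gamma(0) + c_1 = (-0.193)(4.610887) + (-1.578) = -2.467901.
Therefore gamma(1) = -2.4679 (to 4 decimal places).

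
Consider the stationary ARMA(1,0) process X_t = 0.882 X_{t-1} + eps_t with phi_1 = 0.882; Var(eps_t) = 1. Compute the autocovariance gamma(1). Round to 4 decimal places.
\gamma(1) = 3.9716

Multiply the model equation by X_{t-k} and take expectations. With theta_0 = psi_0 = 1 and psi_j the MA(infinity) weights, this gives
  gamma(k) - sum_i phi_i gamma(k-i) = c_k,
  c_k = sigma^2 * sum_{j=k..q} theta_j psi_{j-k}   (c_k = 0 for k > q),
using gamma(-m) = gamma(m).
Pure AR (q = 0): c_0 = sigma^2 = 1, c_k = 0 for k >= 1.
Equations for k = 0 and k = 1 (AR order 1):
  gamma(0) = phi_1 gamma(1) + c_0
  gamma(1) = phi_1 gamma(0) + c_1
Substituting the second into the first: gamma(0) (1 - phi_1^2) = c_0 + phi_1 c_1, so
  gamma(0) = c_0 / (1 - phi_1^2) = 1 / (1 - (0.882)^2) = 1 / 0.222076 = 4.502963.
  gamma(1) = phi_1 gamma(0) = (0.882)(4.502963) = 3.971613.
Therefore gamma(1) = 3.9716 (to 4 decimal places).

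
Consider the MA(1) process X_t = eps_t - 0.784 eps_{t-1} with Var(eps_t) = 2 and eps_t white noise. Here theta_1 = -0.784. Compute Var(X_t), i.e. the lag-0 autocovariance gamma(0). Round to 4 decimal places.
\gamma(0) = 3.2293

For an MA(q) process X_t = eps_t + sum_i theta_i eps_{t-i} with
Var(eps_t) = sigma^2, the variance is
  gamma(0) = sigma^2 * (1 + sum_i theta_i^2).
  sum_i theta_i^2 = (-0.784)^2 = 0.614656.
  gamma(0) = 2 * (1 + 0.614656) = 2 * 1.614656 = 3.229312, which rounds to 3.2293.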